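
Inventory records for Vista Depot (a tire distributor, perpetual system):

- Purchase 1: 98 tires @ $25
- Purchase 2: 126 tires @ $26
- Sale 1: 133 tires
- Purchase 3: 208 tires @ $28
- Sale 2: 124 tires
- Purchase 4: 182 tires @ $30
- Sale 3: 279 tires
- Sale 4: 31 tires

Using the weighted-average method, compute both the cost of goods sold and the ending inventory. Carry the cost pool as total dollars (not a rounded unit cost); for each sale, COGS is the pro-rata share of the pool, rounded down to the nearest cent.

After Purchase 1: 98 on hand, pool $2,450.00 (≈ $25.0000 each)
After Purchase 2: 224 on hand, pool $5,726.00 (≈ $25.5625 each)
Sale 1, sell 133: 133/224 × $5,726.00 → $3,399.81
After Purchase 3: 299 on hand, pool $8,150.19 (≈ $27.2582 each)
Sale 2, sell 124: 124/299 × $8,150.19 → $3,380.01
After Purchase 4: 357 on hand, pool $10,230.18 (≈ $28.6560 each)
Sale 3, sell 279: 279/357 × $10,230.18 → $7,995.01
Sale 4, sell 31: 31/78 × $2,235.17 → $888.33
Total COGS = $3,399.81 + $3,380.01 + $7,995.01 + $888.33 = $15,663.16
Ending inventory (cost pool remaining) = $1,346.84

COGS = $15,663.16; ending inventory = $1,346.84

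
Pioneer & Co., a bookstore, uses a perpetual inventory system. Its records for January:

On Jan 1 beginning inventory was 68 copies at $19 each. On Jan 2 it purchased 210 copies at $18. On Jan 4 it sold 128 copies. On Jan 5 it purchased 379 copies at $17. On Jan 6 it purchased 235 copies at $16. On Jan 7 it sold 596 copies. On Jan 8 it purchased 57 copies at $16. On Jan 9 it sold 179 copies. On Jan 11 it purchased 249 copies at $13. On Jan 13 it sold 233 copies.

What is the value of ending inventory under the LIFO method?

Jan 4, 128 sold [LIFO — newest first]: 128 @ $18 = $2,304
Jan 7, 596 sold [LIFO — newest first]: 235 @ $16 + 361 @ $17 = $9,897
Jan 9, 179 sold [LIFO — newest first]: 57 @ $16 + 18 @ $17 + 82 @ $18 + 22 @ $19 = $3,112
Jan 13, 233 sold [LIFO — newest first]: 233 @ $13 = $3,029
Total COGS = $2,304 + $9,897 + $3,112 + $3,029 = $18,342
Ending inventory: 46 @ $19 + 16 @ $13 = $1,082
Check: goods available $19,424 = COGS $18,342 + ending $1,082

Ending inventory = $1,082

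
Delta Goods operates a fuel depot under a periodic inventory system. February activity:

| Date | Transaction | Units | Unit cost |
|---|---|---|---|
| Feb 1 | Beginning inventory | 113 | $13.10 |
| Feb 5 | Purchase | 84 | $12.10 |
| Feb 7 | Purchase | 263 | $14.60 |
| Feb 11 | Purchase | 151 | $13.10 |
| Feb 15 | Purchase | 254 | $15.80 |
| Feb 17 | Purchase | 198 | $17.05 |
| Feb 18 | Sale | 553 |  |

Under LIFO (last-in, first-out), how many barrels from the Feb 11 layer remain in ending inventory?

Feb 18, 553 sold [LIFO — newest first]: 198 @ $17.05 + 254 @ $15.80 + 101 @ $13.10 = $8,712.20
Ending inventory: 113 @ $13.10 + 84 @ $12.10 + 263 @ $14.60 + 50 @ $13.10 = $6,991.50

50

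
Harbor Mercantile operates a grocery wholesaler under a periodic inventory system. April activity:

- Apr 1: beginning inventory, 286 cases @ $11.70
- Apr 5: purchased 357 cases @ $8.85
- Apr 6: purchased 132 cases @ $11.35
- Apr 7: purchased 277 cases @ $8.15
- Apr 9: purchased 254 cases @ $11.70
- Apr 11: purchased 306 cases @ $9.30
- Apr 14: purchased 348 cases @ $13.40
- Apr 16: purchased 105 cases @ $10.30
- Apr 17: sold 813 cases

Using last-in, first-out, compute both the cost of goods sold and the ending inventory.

Apr 17, 813 sold [LIFO — newest first]: 105 @ $10.30 + 348 @ $13.40 + 306 @ $9.30 + 54 @ $11.70 = $9,222.30
Ending inventory: 286 @ $11.70 + 357 @ $8.85 + 132 @ $11.35 + 277 @ $8.15 + 200 @ $11.70 = $12,601.40
Check: goods available $21,823.70 = COGS $9,222.30 + ending $12,601.40

COGS = $9,222.30; ending inventory = $12,601.40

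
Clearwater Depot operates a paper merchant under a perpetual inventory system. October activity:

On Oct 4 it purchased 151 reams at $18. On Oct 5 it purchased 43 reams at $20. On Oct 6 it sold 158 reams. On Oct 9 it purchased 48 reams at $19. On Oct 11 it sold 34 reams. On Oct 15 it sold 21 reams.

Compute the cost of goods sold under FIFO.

Oct 6, 158 sold [FIFO — oldest first]: 151 @ $18 + 7 @ $20 = $2,858
Oct 11, 34 sold [FIFO — oldest first]: 34 @ $20 = $680
Oct 15, 21 sold [FIFO — oldest first]: 2 @ $20 + 19 @ $19 = $401
Total COGS = $2,858 + $680 + $401 = $3,939
Ending inventory: 29 @ $19 = $551

COGS = $3,939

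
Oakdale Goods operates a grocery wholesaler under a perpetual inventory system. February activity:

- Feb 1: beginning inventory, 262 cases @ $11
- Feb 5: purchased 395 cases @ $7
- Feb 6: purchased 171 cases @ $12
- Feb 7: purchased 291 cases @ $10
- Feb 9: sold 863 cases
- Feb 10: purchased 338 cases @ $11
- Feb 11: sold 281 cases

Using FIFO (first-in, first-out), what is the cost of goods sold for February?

Feb 9, 863 sold [FIFO — oldest first]: 262 @ $11 + 395 @ $7 + 171 @ $12 + 35 @ $10 = $8,049
Feb 11, 281 sold [FIFO — oldest first]: 256 @ $10 + 25 @ $11 = $2,835
Total COGS = $8,049 + $2,835 = $10,884
Ending inventory: 313 @ $11 = $3,443

COGS = $10,884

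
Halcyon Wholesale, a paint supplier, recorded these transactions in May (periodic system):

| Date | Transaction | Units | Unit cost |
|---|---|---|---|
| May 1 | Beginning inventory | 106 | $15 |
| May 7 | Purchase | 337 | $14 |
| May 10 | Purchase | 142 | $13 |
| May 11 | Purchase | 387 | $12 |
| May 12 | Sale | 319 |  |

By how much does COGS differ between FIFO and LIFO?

$744

FIFO COGS: 106 @ $15 + 213 @ $14 = $4,572
LIFO COGS: 319 @ $12 = $3,828
Difference = |$4,572 − $3,828| = $744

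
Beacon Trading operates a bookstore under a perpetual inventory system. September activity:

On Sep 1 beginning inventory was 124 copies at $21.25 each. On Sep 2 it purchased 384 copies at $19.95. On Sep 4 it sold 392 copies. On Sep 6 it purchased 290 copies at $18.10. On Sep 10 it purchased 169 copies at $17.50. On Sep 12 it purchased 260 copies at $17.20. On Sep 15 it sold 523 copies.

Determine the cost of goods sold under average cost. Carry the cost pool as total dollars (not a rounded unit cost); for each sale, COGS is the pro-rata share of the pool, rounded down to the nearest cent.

After Sep 1: 124 on hand, pool $2,635.00 (≈ $21.2500 each)
After Sep 2: 508 on hand, pool $10,295.80 (≈ $20.2673 each)
Sep 4, sell 392: 392/508 × $10,295.80 → $7,944.79
After Sep 6: 406 on hand, pool $7,600.01 (≈ $18.7192 each)
After Sep 10: 575 on hand, pool $10,557.51 (≈ $18.3609 each)
After Sep 12: 835 on hand, pool $15,029.51 (≈ $17.9994 each)
Sep 15, sell 523: 523/835 × $15,029.51 → $9,413.69
Total COGS = $7,944.79 + $9,413.69 = $17,358.48
Ending inventory (cost pool remaining) = $5,615.82
Check: goods available $22,974.30 = COGS $17,358.48 + ending $5,615.82

COGS = $17,358.48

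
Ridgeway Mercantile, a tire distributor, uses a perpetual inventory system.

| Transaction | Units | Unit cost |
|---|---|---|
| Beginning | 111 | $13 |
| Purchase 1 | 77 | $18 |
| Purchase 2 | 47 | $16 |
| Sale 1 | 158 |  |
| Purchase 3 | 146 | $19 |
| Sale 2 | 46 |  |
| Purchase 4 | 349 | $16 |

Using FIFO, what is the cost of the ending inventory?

Sale 1 (158) [FIFO — oldest first]: 111 @ $13 + 47 @ $18 = $2,289
Sale 2 (46) [FIFO — oldest first]: 30 @ $18 + 16 @ $16 = $796
Total COGS = $2,289 + $796 = $3,085
Ending inventory: 31 @ $16 + 146 @ $19 + 349 @ $16 = $8,854

Ending inventory = $8,854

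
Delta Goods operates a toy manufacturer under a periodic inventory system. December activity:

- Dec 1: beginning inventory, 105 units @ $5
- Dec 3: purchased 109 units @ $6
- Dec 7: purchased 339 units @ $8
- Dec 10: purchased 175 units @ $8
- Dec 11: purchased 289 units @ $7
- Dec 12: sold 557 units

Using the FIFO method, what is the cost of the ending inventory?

Ending inventory = $3,391

Dec 12, 557 sold [FIFO — oldest first]: 105 @ $5 + 109 @ $6 + 339 @ $8 + 4 @ $8 = $3,923
Ending inventory: 171 @ $8 + 289 @ $7 = $3,391
Check: goods available $7,314 = COGS $3,923 + ending $3,391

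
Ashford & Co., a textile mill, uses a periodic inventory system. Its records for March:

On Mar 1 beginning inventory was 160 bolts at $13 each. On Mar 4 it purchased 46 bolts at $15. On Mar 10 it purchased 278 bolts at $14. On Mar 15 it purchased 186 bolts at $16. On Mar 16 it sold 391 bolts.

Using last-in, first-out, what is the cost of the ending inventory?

Mar 16, 391 sold [LIFO — newest first]: 186 @ $16 + 205 @ $14 = $5,846
Ending inventory: 160 @ $13 + 46 @ $15 + 73 @ $14 = $3,792
Check: goods available $9,638 = COGS $5,846 + ending $3,792

Ending inventory = $3,792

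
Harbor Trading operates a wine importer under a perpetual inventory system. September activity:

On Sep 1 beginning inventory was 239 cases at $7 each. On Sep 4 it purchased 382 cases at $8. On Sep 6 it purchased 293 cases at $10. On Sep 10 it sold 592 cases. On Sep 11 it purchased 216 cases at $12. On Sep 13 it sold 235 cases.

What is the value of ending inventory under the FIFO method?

Sep 10, 592 sold [FIFO — oldest first]: 239 @ $7 + 353 @ $8 = $4,497
Sep 13, 235 sold [FIFO — oldest first]: 29 @ $8 + 206 @ $10 = $2,292
Total COGS = $4,497 + $2,292 = $6,789
Ending inventory: 87 @ $10 + 216 @ $12 = $3,462

Ending inventory = $3,462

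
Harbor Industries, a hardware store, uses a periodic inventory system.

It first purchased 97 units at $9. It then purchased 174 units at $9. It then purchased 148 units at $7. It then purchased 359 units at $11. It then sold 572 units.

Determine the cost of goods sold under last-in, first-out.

Sale 1 (572) [LIFO — newest first]: 359 @ $11 + 148 @ $7 + 65 @ $9 = $5,570
Ending inventory: 97 @ $9 + 109 @ $9 = $1,854
Check: goods available $7,424 = COGS $5,570 + ending $1,854

COGS = $5,570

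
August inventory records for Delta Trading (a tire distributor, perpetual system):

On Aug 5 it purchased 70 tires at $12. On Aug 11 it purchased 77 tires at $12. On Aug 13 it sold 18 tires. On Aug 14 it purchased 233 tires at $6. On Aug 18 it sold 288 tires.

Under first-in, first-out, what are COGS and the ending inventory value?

COGS = $2,718; ending inventory = $444

Aug 13, 18 sold [FIFO — oldest first]: 18 @ $12 = $216
Aug 18, 288 sold [FIFO — oldest first]: 52 @ $12 + 77 @ $12 + 159 @ $6 = $2,502
Total COGS = $216 + $2,502 = $2,718
Ending inventory: 74 @ $6 = $444
Check: goods available $3,162 = COGS $2,718 + ending $444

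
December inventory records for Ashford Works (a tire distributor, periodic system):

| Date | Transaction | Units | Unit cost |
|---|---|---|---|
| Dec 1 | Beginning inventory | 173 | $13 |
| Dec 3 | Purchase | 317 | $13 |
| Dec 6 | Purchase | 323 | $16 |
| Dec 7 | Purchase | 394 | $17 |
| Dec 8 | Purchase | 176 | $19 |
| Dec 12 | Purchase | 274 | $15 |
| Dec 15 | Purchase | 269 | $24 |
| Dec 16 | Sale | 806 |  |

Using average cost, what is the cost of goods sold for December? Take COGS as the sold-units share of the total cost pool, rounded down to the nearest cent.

Dec 16, sell 806: 806/1926 × $32,146.00 → $13,452.58
Ending inventory (cost pool remaining) = $18,693.42

COGS = $13,452.58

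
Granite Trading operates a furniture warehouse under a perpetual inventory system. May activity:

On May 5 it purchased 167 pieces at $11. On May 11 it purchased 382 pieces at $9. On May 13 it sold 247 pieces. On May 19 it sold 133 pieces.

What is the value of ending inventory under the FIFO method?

Ending inventory = $1,521

May 13, 247 sold [FIFO — oldest first]: 167 @ $11 + 80 @ $9 = $2,557
May 19, 133 sold [FIFO — oldest first]: 133 @ $9 = $1,197
Total COGS = $2,557 + $1,197 = $3,754
Ending inventory: 169 @ $9 = $1,521
Check: goods available $5,275 = COGS $3,754 + ending $1,521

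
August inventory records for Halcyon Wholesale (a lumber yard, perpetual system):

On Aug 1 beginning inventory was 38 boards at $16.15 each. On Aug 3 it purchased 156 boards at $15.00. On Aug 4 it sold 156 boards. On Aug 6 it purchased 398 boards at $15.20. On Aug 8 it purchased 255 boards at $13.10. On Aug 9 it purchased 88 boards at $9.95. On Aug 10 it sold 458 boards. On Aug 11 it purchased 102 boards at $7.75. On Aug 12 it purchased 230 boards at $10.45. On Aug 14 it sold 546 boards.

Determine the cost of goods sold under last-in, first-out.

Aug 4, 156 sold [LIFO — newest first]: 156 @ $15.00 = $2,340.00
Aug 10, 458 sold [LIFO — newest first]: 88 @ $9.95 + 255 @ $13.10 + 115 @ $15.20 = $5,964.10
Aug 14, 546 sold [LIFO — newest first]: 230 @ $10.45 + 102 @ $7.75 + 214 @ $15.20 = $6,446.80
Total COGS = $2,340.00 + $5,964.10 + $6,446.80 = $14,750.90
Ending inventory: 38 @ $16.15 + 69 @ $15.20 = $1,662.50
Check: goods available $16,413.40 = COGS $14,750.90 + ending $1,662.50

COGS = $14,750.90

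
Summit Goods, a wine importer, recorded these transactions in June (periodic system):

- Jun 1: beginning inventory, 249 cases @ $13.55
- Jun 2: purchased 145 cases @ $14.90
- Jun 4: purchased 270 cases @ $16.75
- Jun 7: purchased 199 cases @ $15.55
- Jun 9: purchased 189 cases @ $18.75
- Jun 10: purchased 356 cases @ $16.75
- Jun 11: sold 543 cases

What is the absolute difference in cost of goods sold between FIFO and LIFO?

FIFO COGS: 249 @ $13.55 + 145 @ $14.90 + 149 @ $16.75 = $8,030.20
LIFO COGS: 356 @ $16.75 + 187 @ $18.75 = $9,469.25
Difference = |$8,030.20 − $9,469.25| = $1,439.05

$1,439.05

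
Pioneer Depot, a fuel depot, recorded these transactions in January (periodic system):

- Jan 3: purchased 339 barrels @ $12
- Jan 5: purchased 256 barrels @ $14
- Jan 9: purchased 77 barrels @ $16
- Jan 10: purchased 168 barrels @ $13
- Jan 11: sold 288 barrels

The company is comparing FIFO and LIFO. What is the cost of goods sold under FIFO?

COGS = $3,456

FIFO COGS: 288 @ $12 = $3,456
LIFO COGS: 168 @ $13 + 77 @ $16 + 43 @ $14 = $4,018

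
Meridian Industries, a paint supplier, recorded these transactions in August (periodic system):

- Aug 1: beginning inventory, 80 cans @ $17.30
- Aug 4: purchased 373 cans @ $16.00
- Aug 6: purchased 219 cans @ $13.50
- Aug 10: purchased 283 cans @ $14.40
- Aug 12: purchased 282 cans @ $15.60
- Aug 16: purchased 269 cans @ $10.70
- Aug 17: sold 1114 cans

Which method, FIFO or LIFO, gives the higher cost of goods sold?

FIFO COGS: 80 @ $17.30 + 373 @ $16.00 + 219 @ $13.50 + 283 @ $14.40 + 159 @ $15.60 = $16,864.10
LIFO COGS: 269 @ $10.70 + 282 @ $15.60 + 283 @ $14.40 + 219 @ $13.50 + 61 @ $16.00 = $15,285.20

FIFO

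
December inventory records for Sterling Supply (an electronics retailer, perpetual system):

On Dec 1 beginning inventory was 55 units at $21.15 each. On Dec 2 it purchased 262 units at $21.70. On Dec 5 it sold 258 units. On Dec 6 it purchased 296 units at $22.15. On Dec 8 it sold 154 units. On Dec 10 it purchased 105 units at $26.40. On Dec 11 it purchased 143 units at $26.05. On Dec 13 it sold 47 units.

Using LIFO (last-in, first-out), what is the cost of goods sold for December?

COGS = $10,234.05

Dec 5, 258 sold [LIFO — newest first]: 258 @ $21.70 = $5,598.60
Dec 8, 154 sold [LIFO — newest first]: 154 @ $22.15 = $3,411.10
Dec 13, 47 sold [LIFO — newest first]: 47 @ $26.05 = $1,224.35
Total COGS = $5,598.60 + $3,411.10 + $1,224.35 = $10,234.05
Ending inventory: 55 @ $21.15 + 4 @ $21.70 + 142 @ $22.15 + 105 @ $26.40 + 96 @ $26.05 = $9,668.15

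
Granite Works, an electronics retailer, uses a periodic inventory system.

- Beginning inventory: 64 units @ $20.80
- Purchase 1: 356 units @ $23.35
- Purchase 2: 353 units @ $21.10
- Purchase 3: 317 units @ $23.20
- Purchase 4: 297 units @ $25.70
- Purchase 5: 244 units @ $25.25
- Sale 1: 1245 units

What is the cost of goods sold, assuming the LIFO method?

COGS = $29,390.50

Sale 1 (1245) [LIFO — newest first]: 244 @ $25.25 + 297 @ $25.70 + 317 @ $23.20 + 353 @ $21.10 + 34 @ $23.35 = $29,390.50
Ending inventory: 64 @ $20.80 + 322 @ $23.35 = $8,849.90
Check: goods available $38,240.40 = COGS $29,390.50 + ending $8,849.90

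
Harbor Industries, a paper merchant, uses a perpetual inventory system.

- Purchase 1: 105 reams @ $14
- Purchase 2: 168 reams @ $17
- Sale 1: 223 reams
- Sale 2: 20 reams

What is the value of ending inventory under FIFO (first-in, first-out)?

Sale 1 (223) [FIFO — oldest first]: 105 @ $14 + 118 @ $17 = $3,476
Sale 2 (20) [FIFO — oldest first]: 20 @ $17 = $340
Total COGS = $3,476 + $340 = $3,816
Ending inventory: 30 @ $17 = $510
Check: goods available $4,326 = COGS $3,816 + ending $510

Ending inventory = $510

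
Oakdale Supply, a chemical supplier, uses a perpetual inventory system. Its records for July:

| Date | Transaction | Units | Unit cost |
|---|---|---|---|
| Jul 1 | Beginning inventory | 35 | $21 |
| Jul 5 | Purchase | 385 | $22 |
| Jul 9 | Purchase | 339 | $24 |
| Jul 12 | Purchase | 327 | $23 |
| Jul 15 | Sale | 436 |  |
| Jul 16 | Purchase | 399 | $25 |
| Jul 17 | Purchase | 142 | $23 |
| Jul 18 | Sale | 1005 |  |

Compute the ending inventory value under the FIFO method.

Ending inventory = $4,366

Jul 15, 436 sold [FIFO — oldest first]: 35 @ $21 + 385 @ $22 + 16 @ $24 = $9,589
Jul 18, 1005 sold [FIFO — oldest first]: 323 @ $24 + 327 @ $23 + 355 @ $25 = $24,148
Total COGS = $9,589 + $24,148 = $33,737
Ending inventory: 44 @ $25 + 142 @ $23 = $4,366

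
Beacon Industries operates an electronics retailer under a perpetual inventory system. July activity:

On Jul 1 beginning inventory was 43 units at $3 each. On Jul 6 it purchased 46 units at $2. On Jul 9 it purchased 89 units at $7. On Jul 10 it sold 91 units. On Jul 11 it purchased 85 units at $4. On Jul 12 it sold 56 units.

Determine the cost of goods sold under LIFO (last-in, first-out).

COGS = $851

Jul 10, 91 sold [LIFO — newest first]: 89 @ $7 + 2 @ $2 = $627
Jul 12, 56 sold [LIFO — newest first]: 56 @ $4 = $224
Total COGS = $627 + $224 = $851
Ending inventory: 43 @ $3 + 44 @ $2 + 29 @ $4 = $333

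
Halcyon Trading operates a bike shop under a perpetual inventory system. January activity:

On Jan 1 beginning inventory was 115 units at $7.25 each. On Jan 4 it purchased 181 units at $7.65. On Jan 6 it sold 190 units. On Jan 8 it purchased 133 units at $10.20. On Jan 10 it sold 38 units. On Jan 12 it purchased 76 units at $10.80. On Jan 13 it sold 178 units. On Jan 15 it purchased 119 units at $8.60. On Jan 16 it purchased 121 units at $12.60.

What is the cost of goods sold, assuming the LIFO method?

COGS = $3,678.05

Jan 6, 190 sold [LIFO — newest first]: 181 @ $7.65 + 9 @ $7.25 = $1,449.90
Jan 10, 38 sold [LIFO — newest first]: 38 @ $10.20 = $387.60
Jan 13, 178 sold [LIFO — newest first]: 76 @ $10.80 + 95 @ $10.20 + 7 @ $7.25 = $1,840.55
Total COGS = $1,449.90 + $387.60 + $1,840.55 = $3,678.05
Ending inventory: 99 @ $7.25 + 119 @ $8.60 + 121 @ $12.60 = $3,265.75
Check: goods available $6,943.80 = COGS $3,678.05 + ending $3,265.75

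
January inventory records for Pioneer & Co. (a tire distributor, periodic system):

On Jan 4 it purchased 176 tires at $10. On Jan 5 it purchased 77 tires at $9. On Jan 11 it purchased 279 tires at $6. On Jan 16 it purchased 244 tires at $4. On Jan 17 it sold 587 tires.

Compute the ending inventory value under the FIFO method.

Ending inventory = $756

Jan 17, 587 sold [FIFO — oldest first]: 176 @ $10 + 77 @ $9 + 279 @ $6 + 55 @ $4 = $4,347
Ending inventory: 189 @ $4 = $756
Check: goods available $5,103 = COGS $4,347 + ending $756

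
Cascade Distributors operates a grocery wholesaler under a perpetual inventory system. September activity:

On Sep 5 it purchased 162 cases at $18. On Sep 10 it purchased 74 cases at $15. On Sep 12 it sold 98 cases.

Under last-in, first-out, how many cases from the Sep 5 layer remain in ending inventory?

138

Sep 12, 98 sold [LIFO — newest first]: 74 @ $15 + 24 @ $18 = $1,542
Ending inventory: 138 @ $18 = $2,484
Check: goods available $4,026 = COGS $1,542 + ending $2,484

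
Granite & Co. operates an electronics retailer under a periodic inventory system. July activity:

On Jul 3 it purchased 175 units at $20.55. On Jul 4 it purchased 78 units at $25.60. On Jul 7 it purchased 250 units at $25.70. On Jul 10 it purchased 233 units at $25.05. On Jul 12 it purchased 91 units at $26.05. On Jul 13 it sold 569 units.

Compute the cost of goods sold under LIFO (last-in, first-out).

Jul 13, 569 sold [LIFO — newest first]: 91 @ $26.05 + 233 @ $25.05 + 245 @ $25.70 = $14,503.70
Ending inventory: 175 @ $20.55 + 78 @ $25.60 + 5 @ $25.70 = $5,721.55
Check: goods available $20,225.25 = COGS $14,503.70 + ending $5,721.55

COGS = $14,503.70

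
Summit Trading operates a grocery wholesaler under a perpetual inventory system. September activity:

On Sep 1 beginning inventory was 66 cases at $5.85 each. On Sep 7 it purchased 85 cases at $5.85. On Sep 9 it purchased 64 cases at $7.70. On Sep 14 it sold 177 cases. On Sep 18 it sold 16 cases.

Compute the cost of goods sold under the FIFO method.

COGS = $1,206.75

Sep 14, 177 sold [FIFO — oldest first]: 66 @ $5.85 + 85 @ $5.85 + 26 @ $7.70 = $1,083.55
Sep 18, 16 sold [FIFO — oldest first]: 16 @ $7.70 = $123.20
Total COGS = $1,083.55 + $123.20 = $1,206.75
Ending inventory: 22 @ $7.70 = $169.40
Check: goods available $1,376.15 = COGS $1,206.75 + ending $169.40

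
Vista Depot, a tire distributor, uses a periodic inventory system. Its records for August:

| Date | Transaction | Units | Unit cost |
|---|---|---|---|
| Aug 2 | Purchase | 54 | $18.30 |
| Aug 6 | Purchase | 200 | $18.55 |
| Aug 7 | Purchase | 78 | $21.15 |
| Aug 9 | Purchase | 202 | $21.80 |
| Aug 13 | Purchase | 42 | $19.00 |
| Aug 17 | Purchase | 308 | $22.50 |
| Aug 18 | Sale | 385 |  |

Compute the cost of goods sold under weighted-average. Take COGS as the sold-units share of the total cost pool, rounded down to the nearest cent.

Aug 18, sell 385: 385/884 × $18,479.50 → $8,048.19
Ending inventory (cost pool remaining) = $10,431.31
Check: goods available $18,479.50 = COGS $8,048.19 + ending $10,431.31

COGS = $8,048.19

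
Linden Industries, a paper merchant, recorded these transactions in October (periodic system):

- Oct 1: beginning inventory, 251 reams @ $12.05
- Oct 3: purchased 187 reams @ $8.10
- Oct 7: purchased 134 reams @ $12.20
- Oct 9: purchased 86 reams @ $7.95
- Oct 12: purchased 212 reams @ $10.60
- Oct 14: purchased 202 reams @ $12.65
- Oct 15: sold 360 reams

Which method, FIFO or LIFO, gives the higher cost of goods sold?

FIFO COGS: 251 @ $12.05 + 109 @ $8.10 = $3,907.45
LIFO COGS: 202 @ $12.65 + 158 @ $10.60 = $4,230.10

LIFO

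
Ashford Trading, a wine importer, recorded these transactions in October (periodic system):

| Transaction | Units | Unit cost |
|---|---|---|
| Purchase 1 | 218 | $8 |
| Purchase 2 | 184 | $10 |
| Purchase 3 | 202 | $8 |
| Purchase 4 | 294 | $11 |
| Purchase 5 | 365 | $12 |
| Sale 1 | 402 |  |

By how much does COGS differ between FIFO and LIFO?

FIFO COGS: 218 @ $8 + 184 @ $10 = $3,584
LIFO COGS: 365 @ $12 + 37 @ $11 = $4,787
Difference = |$3,584 − $4,787| = $1,203

$1,203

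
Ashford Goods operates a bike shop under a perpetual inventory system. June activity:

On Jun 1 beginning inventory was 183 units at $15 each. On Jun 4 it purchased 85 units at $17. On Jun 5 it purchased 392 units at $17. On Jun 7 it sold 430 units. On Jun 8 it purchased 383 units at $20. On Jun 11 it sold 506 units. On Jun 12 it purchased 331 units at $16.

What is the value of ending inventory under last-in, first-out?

Jun 7, 430 sold [LIFO — newest first]: 392 @ $17 + 38 @ $17 = $7,310
Jun 11, 506 sold [LIFO — newest first]: 383 @ $20 + 47 @ $17 + 76 @ $15 = $9,599
Total COGS = $7,310 + $9,599 = $16,909
Ending inventory: 107 @ $15 + 331 @ $16 = $6,901

Ending inventory = $6,901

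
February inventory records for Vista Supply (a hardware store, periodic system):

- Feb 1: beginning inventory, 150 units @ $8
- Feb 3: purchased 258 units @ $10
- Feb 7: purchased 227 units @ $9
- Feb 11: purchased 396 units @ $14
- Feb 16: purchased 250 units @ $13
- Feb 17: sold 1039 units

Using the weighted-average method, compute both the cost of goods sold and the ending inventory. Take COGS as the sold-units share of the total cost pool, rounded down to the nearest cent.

COGS = $11,855.63; ending inventory = $2,761.37

Feb 17, sell 1039: 1039/1281 × $14,617.00 → $11,855.63
Ending inventory (cost pool remaining) = $2,761.37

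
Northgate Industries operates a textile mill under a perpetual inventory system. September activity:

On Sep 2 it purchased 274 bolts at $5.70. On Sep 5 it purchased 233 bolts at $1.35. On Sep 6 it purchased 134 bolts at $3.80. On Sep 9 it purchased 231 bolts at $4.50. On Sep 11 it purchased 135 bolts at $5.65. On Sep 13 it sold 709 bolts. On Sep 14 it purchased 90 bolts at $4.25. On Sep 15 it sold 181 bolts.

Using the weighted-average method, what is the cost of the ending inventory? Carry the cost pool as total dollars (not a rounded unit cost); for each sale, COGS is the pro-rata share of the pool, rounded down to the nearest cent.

Ending inventory = $865.24

After Sep 2: 274 on hand, pool $1,561.80 (≈ $5.7000 each)
After Sep 5: 507 on hand, pool $1,876.35 (≈ $3.7009 each)
After Sep 6: 641 on hand, pool $2,385.55 (≈ $3.7216 each)
After Sep 9: 872 on hand, pool $3,425.05 (≈ $3.9278 each)
After Sep 11: 1007 on hand, pool $4,187.80 (≈ $4.1587 each)
Sep 13, sell 709: 709/1007 × $4,187.80 → $2,948.51
After Sep 14: 388 on hand, pool $1,621.79 (≈ $4.1799 each)
Sep 15, sell 181: 181/388 × $1,621.79 → $756.55
Total COGS = $2,948.51 + $756.55 = $3,705.06
Ending inventory (cost pool remaining) = $865.24
Check: goods available $4,570.30 = COGS $3,705.06 + ending $865.24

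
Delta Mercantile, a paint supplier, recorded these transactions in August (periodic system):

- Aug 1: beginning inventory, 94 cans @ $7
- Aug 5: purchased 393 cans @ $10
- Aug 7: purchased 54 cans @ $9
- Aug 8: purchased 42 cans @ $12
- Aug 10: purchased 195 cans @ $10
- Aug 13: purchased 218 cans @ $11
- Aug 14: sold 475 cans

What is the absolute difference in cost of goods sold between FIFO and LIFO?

$564

FIFO COGS: 94 @ $7 + 381 @ $10 = $4,468
LIFO COGS: 218 @ $11 + 195 @ $10 + 42 @ $12 + 20 @ $9 = $5,032
Difference = |$4,468 − $5,032| = $564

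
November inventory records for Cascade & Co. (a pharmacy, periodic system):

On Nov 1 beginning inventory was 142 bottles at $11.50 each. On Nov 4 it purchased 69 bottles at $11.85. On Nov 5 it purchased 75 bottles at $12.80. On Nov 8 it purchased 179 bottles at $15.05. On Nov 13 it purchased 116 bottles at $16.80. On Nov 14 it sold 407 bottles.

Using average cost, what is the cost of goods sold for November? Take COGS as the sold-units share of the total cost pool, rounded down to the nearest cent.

Nov 14, sell 407: 407/581 × $8,053.40 → $5,641.53
Ending inventory (cost pool remaining) = $2,411.87

COGS = $5,641.53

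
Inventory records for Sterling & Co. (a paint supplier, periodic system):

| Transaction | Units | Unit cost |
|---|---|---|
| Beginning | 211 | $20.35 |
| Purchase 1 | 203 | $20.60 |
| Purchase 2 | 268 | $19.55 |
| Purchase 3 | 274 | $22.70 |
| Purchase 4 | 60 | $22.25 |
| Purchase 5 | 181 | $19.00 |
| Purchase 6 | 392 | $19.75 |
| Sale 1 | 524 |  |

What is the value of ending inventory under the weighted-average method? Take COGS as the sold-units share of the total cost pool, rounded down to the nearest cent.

Ending inventory = $21,749.63

Sale 1, sell 524: 524/1589 × $32,450.85 → $10,701.22
Ending inventory (cost pool remaining) = $21,749.63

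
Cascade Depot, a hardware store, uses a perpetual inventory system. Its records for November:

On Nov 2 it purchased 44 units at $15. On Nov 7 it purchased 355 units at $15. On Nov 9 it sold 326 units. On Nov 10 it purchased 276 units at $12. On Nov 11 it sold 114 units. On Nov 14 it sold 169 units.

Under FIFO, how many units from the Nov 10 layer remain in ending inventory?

Nov 9, 326 sold [FIFO — oldest first]: 44 @ $15 + 282 @ $15 = $4,890
Nov 11, 114 sold [FIFO — oldest first]: 73 @ $15 + 41 @ $12 = $1,587
Nov 14, 169 sold [FIFO — oldest first]: 169 @ $12 = $2,028
Total COGS = $4,890 + $1,587 + $2,028 = $8,505
Ending inventory: 66 @ $12 = $792
Check: goods available $9,297 = COGS $8,505 + ending $792

66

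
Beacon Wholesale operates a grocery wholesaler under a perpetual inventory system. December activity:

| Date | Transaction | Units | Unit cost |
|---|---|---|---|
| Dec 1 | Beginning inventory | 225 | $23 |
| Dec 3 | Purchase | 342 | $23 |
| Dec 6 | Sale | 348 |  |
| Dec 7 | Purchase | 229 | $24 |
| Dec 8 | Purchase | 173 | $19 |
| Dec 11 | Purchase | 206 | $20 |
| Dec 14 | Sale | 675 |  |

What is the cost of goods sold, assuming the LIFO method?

Dec 6, 348 sold [LIFO — newest first]: 342 @ $23 + 6 @ $23 = $8,004
Dec 14, 675 sold [LIFO — newest first]: 206 @ $20 + 173 @ $19 + 229 @ $24 + 67 @ $23 = $14,444
Total COGS = $8,004 + $14,444 = $22,448
Ending inventory: 152 @ $23 = $3,496

COGS = $22,448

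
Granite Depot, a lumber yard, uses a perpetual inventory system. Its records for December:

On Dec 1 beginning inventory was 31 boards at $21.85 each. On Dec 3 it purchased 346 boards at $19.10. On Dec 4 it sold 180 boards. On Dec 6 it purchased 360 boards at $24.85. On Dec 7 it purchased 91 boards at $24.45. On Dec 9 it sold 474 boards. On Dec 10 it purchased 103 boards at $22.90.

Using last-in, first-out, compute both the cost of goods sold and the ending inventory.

Dec 4, 180 sold [LIFO — newest first]: 180 @ $19.10 = $3,438.00
Dec 9, 474 sold [LIFO — newest first]: 91 @ $24.45 + 360 @ $24.85 + 23 @ $19.10 = $11,610.25
Total COGS = $3,438.00 + $11,610.25 = $15,048.25
Ending inventory: 31 @ $21.85 + 143 @ $19.10 + 103 @ $22.90 = $5,767.35
Check: goods available $20,815.60 = COGS $15,048.25 + ending $5,767.35

COGS = $15,048.25; ending inventory = $5,767.35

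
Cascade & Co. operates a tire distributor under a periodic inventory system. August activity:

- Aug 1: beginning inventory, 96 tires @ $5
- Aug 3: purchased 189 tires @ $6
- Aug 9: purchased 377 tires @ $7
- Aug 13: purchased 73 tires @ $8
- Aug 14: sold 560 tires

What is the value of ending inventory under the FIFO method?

Ending inventory = $1,298

Aug 14, 560 sold [FIFO — oldest first]: 96 @ $5 + 189 @ $6 + 275 @ $7 = $3,539
Ending inventory: 102 @ $7 + 73 @ $8 = $1,298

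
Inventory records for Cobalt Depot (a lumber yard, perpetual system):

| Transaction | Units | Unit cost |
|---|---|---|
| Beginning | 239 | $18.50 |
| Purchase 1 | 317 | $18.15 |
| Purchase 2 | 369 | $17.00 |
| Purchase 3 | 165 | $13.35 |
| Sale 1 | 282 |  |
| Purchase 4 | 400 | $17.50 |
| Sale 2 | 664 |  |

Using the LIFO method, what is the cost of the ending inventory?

Ending inventory = $9,957.25

Sale 1 (282) [LIFO — newest first]: 165 @ $13.35 + 117 @ $17.00 = $4,191.75
Sale 2 (664) [LIFO — newest first]: 400 @ $17.50 + 252 @ $17.00 + 12 @ $18.15 = $11,501.80
Total COGS = $4,191.75 + $11,501.80 = $15,693.55
Ending inventory: 239 @ $18.50 + 305 @ $18.15 = $9,957.25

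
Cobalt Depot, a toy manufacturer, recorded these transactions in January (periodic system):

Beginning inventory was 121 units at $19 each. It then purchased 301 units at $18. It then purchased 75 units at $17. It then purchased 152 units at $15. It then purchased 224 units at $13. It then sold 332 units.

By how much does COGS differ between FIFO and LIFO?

$1,565

FIFO COGS: 121 @ $19 + 211 @ $18 = $6,097
LIFO COGS: 224 @ $13 + 108 @ $15 = $4,532
Difference = |$6,097 − $4,532| = $1,565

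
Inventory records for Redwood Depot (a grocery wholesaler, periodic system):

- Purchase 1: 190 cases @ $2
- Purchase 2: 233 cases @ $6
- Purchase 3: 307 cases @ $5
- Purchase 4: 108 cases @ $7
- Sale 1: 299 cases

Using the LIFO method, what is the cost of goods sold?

Sale 1 (299) [LIFO — newest first]: 108 @ $7 + 191 @ $5 = $1,711
Ending inventory: 190 @ $2 + 233 @ $6 + 116 @ $5 = $2,358

COGS = $1,711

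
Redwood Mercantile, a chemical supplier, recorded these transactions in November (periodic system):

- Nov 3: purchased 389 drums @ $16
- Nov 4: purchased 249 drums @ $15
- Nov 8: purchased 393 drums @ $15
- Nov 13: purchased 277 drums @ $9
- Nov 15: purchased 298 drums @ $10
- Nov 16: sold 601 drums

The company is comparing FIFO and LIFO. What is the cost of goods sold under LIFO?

FIFO COGS: 389 @ $16 + 212 @ $15 = $9,404
LIFO COGS: 298 @ $10 + 277 @ $9 + 26 @ $15 = $5,863

COGS = $5,863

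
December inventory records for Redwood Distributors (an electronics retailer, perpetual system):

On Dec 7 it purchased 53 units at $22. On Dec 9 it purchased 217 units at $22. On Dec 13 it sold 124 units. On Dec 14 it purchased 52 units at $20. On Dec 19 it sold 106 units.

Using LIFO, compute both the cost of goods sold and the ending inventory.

COGS = $4,956; ending inventory = $2,024

Dec 13, 124 sold [LIFO — newest first]: 124 @ $22 = $2,728
Dec 19, 106 sold [LIFO — newest first]: 52 @ $20 + 54 @ $22 = $2,228
Total COGS = $2,728 + $2,228 = $4,956
Ending inventory: 53 @ $22 + 39 @ $22 = $2,024
Check: goods available $6,980 = COGS $4,956 + ending $2,024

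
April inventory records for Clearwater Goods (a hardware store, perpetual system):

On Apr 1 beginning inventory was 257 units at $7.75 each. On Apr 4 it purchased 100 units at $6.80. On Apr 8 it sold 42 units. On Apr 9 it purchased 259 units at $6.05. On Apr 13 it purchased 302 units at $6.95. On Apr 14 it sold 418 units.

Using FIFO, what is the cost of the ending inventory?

Apr 8, 42 sold [FIFO — oldest first]: 42 @ $7.75 = $325.50
Apr 14, 418 sold [FIFO — oldest first]: 215 @ $7.75 + 100 @ $6.80 + 103 @ $6.05 = $2,969.40
Total COGS = $325.50 + $2,969.40 = $3,294.90
Ending inventory: 156 @ $6.05 + 302 @ $6.95 = $3,042.70

Ending inventory = $3,042.70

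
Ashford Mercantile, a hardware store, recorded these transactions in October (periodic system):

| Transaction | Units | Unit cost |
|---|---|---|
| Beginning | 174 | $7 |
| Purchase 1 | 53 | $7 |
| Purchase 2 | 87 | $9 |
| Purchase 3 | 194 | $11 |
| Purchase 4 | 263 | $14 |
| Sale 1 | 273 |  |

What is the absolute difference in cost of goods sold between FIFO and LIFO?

$1,789

FIFO COGS: 174 @ $7 + 53 @ $7 + 46 @ $9 = $2,003
LIFO COGS: 263 @ $14 + 10 @ $11 = $3,792
Difference = |$2,003 − $3,792| = $1,789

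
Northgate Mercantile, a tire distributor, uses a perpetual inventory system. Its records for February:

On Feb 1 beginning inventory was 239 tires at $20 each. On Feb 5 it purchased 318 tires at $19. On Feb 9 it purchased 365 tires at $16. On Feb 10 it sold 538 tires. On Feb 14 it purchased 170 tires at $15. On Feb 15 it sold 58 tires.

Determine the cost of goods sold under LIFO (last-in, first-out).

Feb 10, 538 sold [LIFO — newest first]: 365 @ $16 + 173 @ $19 = $9,127
Feb 15, 58 sold [LIFO — newest first]: 58 @ $15 = $870
Total COGS = $9,127 + $870 = $9,997
Ending inventory: 239 @ $20 + 145 @ $19 + 112 @ $15 = $9,215

COGS = $9,997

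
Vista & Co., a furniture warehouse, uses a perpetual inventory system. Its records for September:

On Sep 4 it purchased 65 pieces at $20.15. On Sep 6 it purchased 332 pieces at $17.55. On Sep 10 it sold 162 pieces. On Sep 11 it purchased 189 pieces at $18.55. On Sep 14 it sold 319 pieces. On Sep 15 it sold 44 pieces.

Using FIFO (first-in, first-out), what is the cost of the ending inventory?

Ending inventory = $1,131.55

Sep 10, 162 sold [FIFO — oldest first]: 65 @ $20.15 + 97 @ $17.55 = $3,012.10
Sep 14, 319 sold [FIFO — oldest first]: 235 @ $17.55 + 84 @ $18.55 = $5,682.45
Sep 15, 44 sold [FIFO — oldest first]: 44 @ $18.55 = $816.20
Total COGS = $3,012.10 + $5,682.45 + $816.20 = $9,510.75
Ending inventory: 61 @ $18.55 = $1,131.55
Check: goods available $10,642.30 = COGS $9,510.75 + ending $1,131.55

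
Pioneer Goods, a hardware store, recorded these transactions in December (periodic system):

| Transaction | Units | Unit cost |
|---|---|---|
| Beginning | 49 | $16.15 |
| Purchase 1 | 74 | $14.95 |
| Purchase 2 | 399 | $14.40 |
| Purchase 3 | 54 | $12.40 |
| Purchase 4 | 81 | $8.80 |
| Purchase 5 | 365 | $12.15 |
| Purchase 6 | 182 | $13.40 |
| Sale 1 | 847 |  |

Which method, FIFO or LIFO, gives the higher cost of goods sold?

FIFO

FIFO COGS: 49 @ $16.15 + 74 @ $14.95 + 399 @ $14.40 + 54 @ $12.40 + 81 @ $8.80 + 190 @ $12.15 = $11,334.15
LIFO COGS: 182 @ $13.40 + 365 @ $12.15 + 81 @ $8.80 + 54 @ $12.40 + 165 @ $14.40 = $10,631.95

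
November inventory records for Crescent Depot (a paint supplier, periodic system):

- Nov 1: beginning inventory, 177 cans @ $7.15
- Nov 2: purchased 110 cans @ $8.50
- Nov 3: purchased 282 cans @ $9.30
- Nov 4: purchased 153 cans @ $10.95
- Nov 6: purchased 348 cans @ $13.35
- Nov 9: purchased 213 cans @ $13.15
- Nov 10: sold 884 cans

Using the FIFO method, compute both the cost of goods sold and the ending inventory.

COGS = $8,661.20; ending inventory = $5,284.05

Nov 10, 884 sold [FIFO — oldest first]: 177 @ $7.15 + 110 @ $8.50 + 282 @ $9.30 + 153 @ $10.95 + 162 @ $13.35 = $8,661.20
Ending inventory: 186 @ $13.35 + 213 @ $13.15 = $5,284.05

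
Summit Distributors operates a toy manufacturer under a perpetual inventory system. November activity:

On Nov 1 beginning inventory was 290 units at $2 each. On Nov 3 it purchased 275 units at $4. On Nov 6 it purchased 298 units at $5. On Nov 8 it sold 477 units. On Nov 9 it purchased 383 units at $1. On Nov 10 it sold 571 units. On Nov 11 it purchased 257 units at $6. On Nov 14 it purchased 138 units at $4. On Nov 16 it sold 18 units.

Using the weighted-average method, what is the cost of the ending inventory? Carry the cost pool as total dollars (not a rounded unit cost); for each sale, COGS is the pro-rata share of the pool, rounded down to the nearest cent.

Ending inventory = $2,480.06

After Nov 1: 290 on hand, pool $580.00 (≈ $2.0000 each)
After Nov 3: 565 on hand, pool $1,680.00 (≈ $2.9735 each)
After Nov 6: 863 on hand, pool $3,170.00 (≈ $3.6732 each)
Nov 8, sell 477: 477/863 × $3,170.00 → $1,752.13
After Nov 9: 769 on hand, pool $1,800.87 (≈ $2.3418 each)
Nov 10, sell 571: 571/769 × $1,800.87 → $1,337.18
After Nov 11: 455 on hand, pool $2,005.69 (≈ $4.4081 each)
After Nov 14: 593 on hand, pool $2,557.69 (≈ $4.3131 each)
Nov 16, sell 18: 18/593 × $2,557.69 → $77.63
Total COGS = $1,752.13 + $1,337.18 + $77.63 = $3,166.94
Ending inventory (cost pool remaining) = $2,480.06
Check: goods available $5,647.00 = COGS $3,166.94 + ending $2,480.06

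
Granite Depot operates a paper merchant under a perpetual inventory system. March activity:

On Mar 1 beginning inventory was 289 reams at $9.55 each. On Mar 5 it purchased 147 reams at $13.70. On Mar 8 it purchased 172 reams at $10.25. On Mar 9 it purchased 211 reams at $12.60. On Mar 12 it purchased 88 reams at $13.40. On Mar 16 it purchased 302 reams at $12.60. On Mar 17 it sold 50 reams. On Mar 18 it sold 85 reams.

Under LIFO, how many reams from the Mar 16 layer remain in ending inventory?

Mar 17, 50 sold [LIFO — newest first]: 50 @ $12.60 = $630.00
Mar 18, 85 sold [LIFO — newest first]: 85 @ $12.60 = $1,071.00
Total COGS = $630.00 + $1,071.00 = $1,701.00
Ending inventory: 289 @ $9.55 + 147 @ $13.70 + 172 @ $10.25 + 211 @ $12.60 + 88 @ $13.40 + 167 @ $12.60 = $12,478.85

167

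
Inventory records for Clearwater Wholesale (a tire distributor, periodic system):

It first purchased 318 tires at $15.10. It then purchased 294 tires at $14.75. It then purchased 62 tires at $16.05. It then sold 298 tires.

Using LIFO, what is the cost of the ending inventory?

Sale 1 (298) [LIFO — newest first]: 62 @ $16.05 + 236 @ $14.75 = $4,476.10
Ending inventory: 318 @ $15.10 + 58 @ $14.75 = $5,657.30

Ending inventory = $5,657.30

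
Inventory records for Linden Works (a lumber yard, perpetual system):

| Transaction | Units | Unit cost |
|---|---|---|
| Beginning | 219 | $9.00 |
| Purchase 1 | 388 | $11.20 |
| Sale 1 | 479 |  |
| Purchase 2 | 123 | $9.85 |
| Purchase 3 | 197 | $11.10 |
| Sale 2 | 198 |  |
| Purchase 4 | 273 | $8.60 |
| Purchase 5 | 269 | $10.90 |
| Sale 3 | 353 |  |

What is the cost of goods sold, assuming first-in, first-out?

COGS = $10,600.65

Sale 1 (479) [FIFO — oldest first]: 219 @ $9.00 + 260 @ $11.20 = $4,883.00
Sale 2 (198) [FIFO — oldest first]: 128 @ $11.20 + 70 @ $9.85 = $2,123.10
Sale 3 (353) [FIFO — oldest first]: 53 @ $9.85 + 197 @ $11.10 + 103 @ $8.60 = $3,594.55
Total COGS = $4,883.00 + $2,123.10 + $3,594.55 = $10,600.65
Ending inventory: 170 @ $8.60 + 269 @ $10.90 = $4,394.10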